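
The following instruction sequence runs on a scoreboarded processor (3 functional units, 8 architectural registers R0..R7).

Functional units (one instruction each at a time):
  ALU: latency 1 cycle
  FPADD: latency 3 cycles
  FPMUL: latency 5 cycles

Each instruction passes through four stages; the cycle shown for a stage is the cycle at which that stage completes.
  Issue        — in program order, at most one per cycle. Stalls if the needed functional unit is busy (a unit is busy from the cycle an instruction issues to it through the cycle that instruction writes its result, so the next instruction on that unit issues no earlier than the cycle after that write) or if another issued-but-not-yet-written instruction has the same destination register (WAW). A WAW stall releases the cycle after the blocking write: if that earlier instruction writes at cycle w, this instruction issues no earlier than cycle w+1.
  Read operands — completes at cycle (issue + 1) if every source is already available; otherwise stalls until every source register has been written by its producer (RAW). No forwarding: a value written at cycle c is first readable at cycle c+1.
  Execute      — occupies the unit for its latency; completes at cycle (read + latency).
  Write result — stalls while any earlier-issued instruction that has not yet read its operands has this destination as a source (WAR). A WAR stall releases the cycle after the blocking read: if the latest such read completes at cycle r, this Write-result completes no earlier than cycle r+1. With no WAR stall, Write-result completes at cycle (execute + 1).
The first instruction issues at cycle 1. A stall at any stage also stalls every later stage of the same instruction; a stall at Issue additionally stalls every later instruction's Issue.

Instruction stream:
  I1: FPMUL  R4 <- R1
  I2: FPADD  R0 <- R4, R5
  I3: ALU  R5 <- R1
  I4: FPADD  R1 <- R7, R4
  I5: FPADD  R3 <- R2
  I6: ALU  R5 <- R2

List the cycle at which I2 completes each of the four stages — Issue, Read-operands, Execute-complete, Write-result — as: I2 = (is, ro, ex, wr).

I2 = (2, 9, 12, 13)

[1] I1 issues→FPMUL
[2] I1 reads | I2 issues→FPADD
[3] I3 issues→ALU
[4] I3 reads
[5] I3 exec-done
[7] I1 exec-done
[8] I1 writes R4
[9] I2 reads
[10] I3 writes R5
[12] I2 exec-done
[13] I2 writes R0
[14] I4 issues→FPADD
[15] I4 reads
[18] I4 exec-done
[19] I4 writes R1
[20] I5 issues→FPADD
[21] I5 reads | I6 issues→ALU
[22] I6 reads
[23] I6 exec-done
[24] I5 exec-done | I6 writes R5
[25] I5 writes R3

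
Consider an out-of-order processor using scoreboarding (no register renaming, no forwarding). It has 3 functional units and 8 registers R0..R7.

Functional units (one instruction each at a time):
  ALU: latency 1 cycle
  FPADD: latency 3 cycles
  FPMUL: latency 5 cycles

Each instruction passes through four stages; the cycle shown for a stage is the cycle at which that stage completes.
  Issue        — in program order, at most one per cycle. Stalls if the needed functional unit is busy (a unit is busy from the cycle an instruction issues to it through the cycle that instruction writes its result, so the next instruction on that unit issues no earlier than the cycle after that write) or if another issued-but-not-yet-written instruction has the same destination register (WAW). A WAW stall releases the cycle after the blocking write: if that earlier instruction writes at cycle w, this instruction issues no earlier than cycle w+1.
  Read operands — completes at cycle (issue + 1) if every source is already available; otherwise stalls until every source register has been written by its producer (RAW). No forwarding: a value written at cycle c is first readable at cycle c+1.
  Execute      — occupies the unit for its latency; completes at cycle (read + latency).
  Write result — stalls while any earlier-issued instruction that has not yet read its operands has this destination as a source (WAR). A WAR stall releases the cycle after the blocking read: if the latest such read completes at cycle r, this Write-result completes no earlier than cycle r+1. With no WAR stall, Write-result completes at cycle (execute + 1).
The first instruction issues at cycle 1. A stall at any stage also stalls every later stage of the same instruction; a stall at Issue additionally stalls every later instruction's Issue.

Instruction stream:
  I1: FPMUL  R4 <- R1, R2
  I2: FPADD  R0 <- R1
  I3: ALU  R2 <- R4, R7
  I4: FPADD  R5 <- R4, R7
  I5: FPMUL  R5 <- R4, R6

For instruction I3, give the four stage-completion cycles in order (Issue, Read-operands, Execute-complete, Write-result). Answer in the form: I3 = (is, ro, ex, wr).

I3 = (3, 9, 10, 11)

  I1 | 1 | 2 | 7 | 8
  I2 | 2 | 3 | 6 | 7
  I3 | 3 | 9 | 10 | 11   RAW R4: wait I1 write@8
  I4 | 8 | 9 | 12 | 13   struct: FPADD busy until I2 writes@7
  I5 | 14 | 15 | 20 | 21   WAW R5: wait I4 write@13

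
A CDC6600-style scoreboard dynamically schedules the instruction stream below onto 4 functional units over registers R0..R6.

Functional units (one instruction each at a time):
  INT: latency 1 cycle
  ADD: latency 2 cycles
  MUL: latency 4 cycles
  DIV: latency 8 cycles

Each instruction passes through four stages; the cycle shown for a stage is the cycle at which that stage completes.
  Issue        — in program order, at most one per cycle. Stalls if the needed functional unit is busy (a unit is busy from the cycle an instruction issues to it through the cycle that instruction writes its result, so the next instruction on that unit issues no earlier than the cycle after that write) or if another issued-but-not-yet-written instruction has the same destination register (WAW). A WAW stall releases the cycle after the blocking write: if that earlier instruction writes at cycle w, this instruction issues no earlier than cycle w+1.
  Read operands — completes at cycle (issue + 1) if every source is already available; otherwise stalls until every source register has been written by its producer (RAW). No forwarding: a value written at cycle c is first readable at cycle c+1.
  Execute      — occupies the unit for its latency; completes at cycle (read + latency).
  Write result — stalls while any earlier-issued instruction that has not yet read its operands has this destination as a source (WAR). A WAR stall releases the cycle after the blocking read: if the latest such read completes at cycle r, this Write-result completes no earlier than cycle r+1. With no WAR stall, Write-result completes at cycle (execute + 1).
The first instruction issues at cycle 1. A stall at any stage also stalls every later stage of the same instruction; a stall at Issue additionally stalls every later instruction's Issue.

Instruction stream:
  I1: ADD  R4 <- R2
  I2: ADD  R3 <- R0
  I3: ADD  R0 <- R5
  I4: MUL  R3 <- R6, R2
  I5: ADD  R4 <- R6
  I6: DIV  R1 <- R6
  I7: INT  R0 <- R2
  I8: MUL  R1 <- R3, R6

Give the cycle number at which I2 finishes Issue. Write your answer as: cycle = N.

cycle = 6

[I1] 1/2/4/5
[I2] 6/7/9/10  (struct: ADD busy until I1 writes@5)
[I3] 11/12/14/15  (struct: ADD busy until I2 writes@10)
[I4] 12/13/17/18
[I5] 16/17/19/20  (struct: ADD busy until I3 writes@15)
[I6] 17/18/26/27
[I7] 18/19/20/21
[I8] 28/29/33/34  (WAW R1: wait I6 write@27)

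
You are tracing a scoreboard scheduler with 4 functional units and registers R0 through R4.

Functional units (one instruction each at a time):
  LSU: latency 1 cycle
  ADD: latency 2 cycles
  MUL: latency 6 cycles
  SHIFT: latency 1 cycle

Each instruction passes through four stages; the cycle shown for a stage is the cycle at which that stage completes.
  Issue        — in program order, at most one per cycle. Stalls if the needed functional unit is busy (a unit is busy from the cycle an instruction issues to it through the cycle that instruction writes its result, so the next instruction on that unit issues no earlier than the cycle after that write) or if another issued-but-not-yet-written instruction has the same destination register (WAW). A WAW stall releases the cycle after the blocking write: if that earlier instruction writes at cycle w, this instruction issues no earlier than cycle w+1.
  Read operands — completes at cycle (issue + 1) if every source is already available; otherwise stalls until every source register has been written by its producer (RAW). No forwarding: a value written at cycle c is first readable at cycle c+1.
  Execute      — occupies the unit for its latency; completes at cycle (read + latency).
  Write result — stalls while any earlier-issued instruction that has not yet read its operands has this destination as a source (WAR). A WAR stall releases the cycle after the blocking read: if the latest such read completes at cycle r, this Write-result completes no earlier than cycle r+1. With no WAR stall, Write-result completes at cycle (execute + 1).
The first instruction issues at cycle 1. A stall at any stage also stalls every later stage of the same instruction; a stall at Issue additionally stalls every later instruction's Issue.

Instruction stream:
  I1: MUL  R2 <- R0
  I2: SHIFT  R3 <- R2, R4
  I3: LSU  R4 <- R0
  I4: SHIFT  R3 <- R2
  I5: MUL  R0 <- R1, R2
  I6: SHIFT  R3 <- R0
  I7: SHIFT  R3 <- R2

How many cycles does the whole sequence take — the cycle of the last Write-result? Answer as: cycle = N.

[1] issue I1 (MUL)
[2] I1 read-ops, issue I2 (SHIFT)
[3] issue I3 (LSU)
[4] I3 read-ops
[5] I3 finished on LSU
[8] I1 finished on MUL
[9] I1→R2
[10] I2 read-ops
[11] I2 finished on SHIFT, I3→R4
[12] I2→R3
[13] issue I4 (SHIFT)
[14] I4 read-ops, issue I5 (MUL)
[15] I4 finished on SHIFT, I5 read-ops
[16] I4→R3
[17] issue I6 (SHIFT)
[21] I5 finished on MUL
[22] I5→R0
[23] I6 read-ops
[24] I6 finished on SHIFT
[25] I6→R3
[26] issue I7 (SHIFT)
[27] I7 read-ops
[28] I7 finished on SHIFT
[29] I7→R3

cycle = 29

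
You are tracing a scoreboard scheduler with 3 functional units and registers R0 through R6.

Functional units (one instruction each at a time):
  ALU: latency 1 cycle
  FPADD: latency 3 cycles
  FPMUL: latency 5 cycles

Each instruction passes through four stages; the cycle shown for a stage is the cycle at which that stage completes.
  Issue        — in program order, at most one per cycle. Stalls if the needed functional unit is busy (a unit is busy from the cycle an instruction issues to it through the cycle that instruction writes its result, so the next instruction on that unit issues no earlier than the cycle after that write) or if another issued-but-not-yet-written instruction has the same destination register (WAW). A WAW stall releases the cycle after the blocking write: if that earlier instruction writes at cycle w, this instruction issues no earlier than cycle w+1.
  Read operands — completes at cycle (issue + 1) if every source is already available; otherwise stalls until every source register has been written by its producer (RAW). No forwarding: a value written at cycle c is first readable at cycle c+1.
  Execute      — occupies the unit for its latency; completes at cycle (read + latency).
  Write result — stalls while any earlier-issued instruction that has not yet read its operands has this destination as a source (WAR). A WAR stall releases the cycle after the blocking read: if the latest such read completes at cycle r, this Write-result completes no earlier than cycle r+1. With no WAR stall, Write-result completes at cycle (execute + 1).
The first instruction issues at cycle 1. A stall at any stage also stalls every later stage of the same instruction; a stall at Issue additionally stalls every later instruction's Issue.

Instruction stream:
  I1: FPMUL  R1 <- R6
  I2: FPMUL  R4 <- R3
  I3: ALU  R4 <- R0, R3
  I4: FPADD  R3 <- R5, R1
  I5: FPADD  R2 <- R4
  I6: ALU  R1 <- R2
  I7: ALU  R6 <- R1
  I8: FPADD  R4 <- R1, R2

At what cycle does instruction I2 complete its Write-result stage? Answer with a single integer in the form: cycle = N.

c1: I1→FPMUL
c2: I1 RO
c7: I1 EX
c8: I1 WR R1
c9: I2→FPMUL
c10: I2 RO
c15: I2 EX
c16: I2 WR R4
c17: I3→ALU
c18: I3 RO; I4→FPADD
c19: I3 EX; I4 RO
c20: I3 WR R4
c22: I4 EX
c23: I4 WR R3
c24: I5→FPADD
c25: I5 RO; I6→ALU
c28: I5 EX
c29: I5 WR R2
c30: I6 RO
c31: I6 EX
c32: I6 WR R1
c33: I7→ALU
c34: I7 RO; I8→FPADD
c35: I7 EX; I8 RO
c36: I7 WR R6
c38: I8 EX
c39: I8 WR R4

cycle = 16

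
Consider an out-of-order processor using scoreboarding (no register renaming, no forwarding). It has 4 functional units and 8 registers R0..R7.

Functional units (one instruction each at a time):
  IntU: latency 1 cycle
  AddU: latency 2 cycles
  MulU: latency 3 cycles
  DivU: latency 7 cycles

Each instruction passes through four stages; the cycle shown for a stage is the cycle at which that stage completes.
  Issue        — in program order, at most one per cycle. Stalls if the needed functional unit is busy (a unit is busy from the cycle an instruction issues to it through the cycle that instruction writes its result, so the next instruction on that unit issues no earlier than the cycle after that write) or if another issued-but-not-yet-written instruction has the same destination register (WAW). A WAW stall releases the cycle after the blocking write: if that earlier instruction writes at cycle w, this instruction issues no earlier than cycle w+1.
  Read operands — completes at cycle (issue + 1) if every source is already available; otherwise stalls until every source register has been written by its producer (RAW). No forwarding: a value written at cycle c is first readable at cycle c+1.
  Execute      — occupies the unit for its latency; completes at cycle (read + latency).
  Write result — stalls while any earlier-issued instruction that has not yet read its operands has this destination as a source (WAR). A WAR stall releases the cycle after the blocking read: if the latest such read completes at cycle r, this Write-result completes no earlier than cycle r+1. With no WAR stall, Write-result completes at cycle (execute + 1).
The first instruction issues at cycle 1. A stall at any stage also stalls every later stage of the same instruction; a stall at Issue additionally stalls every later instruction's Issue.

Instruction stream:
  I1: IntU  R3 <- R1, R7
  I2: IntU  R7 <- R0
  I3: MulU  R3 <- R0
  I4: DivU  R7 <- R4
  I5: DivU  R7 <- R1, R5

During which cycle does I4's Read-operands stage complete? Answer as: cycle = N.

cycle = 10

t=1  I1 issues→IntU
t=2  I1 reads
t=3  I1 exec-done
t=4  I1 writes R3
t=5  I2 issues→IntU
t=6  I2 reads; I3 issues→MulU
t=7  I2 exec-done; I3 reads
t=8  I2 writes R7
t=9  I4 issues→DivU
t=10  I3 exec-done; I4 reads
t=11  I3 writes R3
t=17  I4 exec-done
t=18  I4 writes R7
t=19  I5 issues→DivU
t=20  I5 reads
t=27  I5 exec-done
t=28  I5 writes R7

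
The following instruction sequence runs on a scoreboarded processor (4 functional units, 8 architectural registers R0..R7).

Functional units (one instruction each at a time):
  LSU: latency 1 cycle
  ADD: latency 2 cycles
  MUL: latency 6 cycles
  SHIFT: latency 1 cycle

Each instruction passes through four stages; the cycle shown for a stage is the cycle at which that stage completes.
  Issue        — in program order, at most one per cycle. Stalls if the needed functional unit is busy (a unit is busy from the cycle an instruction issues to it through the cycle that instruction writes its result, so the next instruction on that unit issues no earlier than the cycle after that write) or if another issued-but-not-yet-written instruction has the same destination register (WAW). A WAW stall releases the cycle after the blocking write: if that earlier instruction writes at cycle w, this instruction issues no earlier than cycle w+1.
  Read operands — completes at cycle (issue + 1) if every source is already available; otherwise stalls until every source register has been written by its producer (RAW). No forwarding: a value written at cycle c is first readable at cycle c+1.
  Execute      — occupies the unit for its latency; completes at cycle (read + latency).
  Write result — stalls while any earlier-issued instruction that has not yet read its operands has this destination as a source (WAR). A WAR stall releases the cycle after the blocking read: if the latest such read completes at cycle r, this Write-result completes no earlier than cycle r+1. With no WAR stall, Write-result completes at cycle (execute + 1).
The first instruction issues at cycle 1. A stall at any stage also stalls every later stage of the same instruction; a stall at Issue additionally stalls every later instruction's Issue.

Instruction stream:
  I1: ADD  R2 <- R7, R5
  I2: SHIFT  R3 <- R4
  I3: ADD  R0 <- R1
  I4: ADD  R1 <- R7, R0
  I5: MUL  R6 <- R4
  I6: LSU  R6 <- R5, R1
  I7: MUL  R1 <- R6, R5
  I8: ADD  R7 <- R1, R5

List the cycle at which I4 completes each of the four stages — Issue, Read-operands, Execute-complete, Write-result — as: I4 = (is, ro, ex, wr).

I4 = (11, 12, 14, 15)

[1] I1 issues→ADD
[2] I1 reads | I2 issues→SHIFT
[3] I2 reads
[4] I1 exec-done | I2 exec-done
[5] I1 writes R2 | I2 writes R3
[6] I3 issues→ADD
[7] I3 reads
[9] I3 exec-done
[10] I3 writes R0
[11] I4 issues→ADD
[12] I4 reads | I5 issues→MUL
[13] I5 reads
[14] I4 exec-done
[15] I4 writes R1
[19] I5 exec-done
[20] I5 writes R6
[21] I6 issues→LSU
[22] I6 reads | I7 issues→MUL
[23] I6 exec-done | I8 issues→ADD
[24] I6 writes R6
[25] I7 reads
[31] I7 exec-done
[32] I7 writes R1
[33] I8 reads
[35] I8 exec-done
[36] I8 writes R7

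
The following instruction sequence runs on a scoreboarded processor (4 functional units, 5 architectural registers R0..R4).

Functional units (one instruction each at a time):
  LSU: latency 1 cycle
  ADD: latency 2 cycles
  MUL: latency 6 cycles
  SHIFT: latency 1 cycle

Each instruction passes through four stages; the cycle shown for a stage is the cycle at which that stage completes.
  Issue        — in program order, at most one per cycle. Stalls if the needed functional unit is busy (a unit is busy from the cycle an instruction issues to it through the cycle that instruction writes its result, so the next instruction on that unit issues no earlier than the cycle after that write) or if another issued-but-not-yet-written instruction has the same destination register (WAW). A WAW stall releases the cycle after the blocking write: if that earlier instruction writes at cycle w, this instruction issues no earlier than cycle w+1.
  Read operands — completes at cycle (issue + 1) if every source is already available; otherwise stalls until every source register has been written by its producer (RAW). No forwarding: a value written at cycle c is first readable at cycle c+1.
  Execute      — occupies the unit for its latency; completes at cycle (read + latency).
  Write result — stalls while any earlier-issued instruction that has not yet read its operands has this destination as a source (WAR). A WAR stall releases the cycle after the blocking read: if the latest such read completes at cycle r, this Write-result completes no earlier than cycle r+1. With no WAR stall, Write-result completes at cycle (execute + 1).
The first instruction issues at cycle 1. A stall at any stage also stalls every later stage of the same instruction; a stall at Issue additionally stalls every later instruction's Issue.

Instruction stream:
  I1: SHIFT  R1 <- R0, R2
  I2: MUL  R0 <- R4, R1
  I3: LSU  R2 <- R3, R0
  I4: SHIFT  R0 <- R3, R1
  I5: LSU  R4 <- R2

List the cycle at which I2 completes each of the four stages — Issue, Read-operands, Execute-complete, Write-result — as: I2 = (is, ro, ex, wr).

cycle 1: I1→SHIFT
cycle 2: I1 RO, I2→MUL
cycle 3: I1 EX, I3→LSU
cycle 4: I1 WR R1
cycle 5: I2 RO
cycle 11: I2 EX
cycle 12: I2 WR R0
cycle 13: I3 RO, I4→SHIFT
cycle 14: I3 EX, I4 RO
cycle 15: I3 WR R2, I4 EX
cycle 16: I4 WR R0, I5→LSU
cycle 17: I5 RO
cycle 18: I5 EX
cycle 19: I5 WR R4

I2 = (2, 5, 11, 12)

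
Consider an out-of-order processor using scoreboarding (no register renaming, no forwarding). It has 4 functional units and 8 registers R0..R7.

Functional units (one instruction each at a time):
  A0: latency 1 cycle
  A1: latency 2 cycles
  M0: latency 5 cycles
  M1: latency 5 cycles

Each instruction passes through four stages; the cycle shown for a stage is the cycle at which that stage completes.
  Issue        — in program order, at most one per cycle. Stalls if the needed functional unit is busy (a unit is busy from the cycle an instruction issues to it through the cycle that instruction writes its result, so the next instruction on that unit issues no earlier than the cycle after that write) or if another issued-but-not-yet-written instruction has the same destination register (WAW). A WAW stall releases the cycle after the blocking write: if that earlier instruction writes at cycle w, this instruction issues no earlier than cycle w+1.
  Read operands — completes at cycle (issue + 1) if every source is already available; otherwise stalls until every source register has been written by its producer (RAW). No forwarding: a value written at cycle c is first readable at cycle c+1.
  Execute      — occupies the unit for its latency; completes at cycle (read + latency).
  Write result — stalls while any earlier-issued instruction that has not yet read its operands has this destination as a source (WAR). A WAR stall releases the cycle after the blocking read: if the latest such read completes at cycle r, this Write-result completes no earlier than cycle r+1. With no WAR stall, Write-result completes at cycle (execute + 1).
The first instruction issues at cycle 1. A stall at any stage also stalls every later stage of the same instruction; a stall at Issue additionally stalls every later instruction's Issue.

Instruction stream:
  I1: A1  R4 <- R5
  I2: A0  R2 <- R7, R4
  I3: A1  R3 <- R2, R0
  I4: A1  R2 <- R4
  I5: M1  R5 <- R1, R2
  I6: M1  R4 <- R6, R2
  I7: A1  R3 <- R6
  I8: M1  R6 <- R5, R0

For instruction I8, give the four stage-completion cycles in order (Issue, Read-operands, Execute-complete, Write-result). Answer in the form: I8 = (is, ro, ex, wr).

I1  is:1  ro:2  ex:4  wr:5
I2  is:2  ro:6  ex:7  wr:8  — RAW R4: wait I1 write@5
I3  is:6  ro:9  ex:11  wr:12  — struct: A1 busy until I1 writes@5, RAW R2: wait I2 write@8
I4  is:13  ro:14  ex:16  wr:17  — struct: A1 busy until I3 writes@12
I5  is:14  ro:18  ex:23  wr:24  — RAW R2: wait I4 write@17
I6  is:25  ro:26  ex:31  wr:32  — struct: M1 busy until I5 writes@24
I7  is:26  ro:27  ex:29  wr:30
I8  is:33  ro:34  ex:39  wr:40  — struct: M1 busy until I6 writes@32

I8 = (33, 34, 39, 40)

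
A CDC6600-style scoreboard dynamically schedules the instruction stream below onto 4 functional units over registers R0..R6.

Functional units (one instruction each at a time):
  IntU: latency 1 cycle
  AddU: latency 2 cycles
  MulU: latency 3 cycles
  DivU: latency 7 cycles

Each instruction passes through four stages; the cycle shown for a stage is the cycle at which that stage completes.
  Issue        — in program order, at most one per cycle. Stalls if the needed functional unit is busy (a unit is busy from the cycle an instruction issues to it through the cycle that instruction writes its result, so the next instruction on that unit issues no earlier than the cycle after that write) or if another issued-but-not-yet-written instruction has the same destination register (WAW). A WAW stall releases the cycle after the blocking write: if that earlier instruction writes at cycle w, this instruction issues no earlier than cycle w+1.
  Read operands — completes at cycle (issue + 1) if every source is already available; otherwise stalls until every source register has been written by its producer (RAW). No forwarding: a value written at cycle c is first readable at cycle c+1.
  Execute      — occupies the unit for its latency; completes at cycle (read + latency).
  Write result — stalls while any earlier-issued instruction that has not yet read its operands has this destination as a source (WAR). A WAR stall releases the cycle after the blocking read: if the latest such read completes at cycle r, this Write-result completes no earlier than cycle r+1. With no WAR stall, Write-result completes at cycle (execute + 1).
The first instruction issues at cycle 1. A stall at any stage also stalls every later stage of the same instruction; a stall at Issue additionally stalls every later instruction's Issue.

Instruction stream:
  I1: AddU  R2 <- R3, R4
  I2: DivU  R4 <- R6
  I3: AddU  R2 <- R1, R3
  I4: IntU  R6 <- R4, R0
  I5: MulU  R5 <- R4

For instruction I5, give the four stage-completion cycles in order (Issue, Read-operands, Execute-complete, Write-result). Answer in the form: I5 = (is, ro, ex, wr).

I5 = (8, 12, 15, 16)

I1 -> (1, 2, 4, 5)
I2 -> (2, 3, 10, 11)
I3 -> (6, 7, 9, 10)  // struct: AddU busy until I1 writes@5
I4 -> (7, 12, 13, 14)  // RAW R4: wait I2 write@11
I5 -> (8, 12, 15, 16)  // RAW R4: wait I2 write@11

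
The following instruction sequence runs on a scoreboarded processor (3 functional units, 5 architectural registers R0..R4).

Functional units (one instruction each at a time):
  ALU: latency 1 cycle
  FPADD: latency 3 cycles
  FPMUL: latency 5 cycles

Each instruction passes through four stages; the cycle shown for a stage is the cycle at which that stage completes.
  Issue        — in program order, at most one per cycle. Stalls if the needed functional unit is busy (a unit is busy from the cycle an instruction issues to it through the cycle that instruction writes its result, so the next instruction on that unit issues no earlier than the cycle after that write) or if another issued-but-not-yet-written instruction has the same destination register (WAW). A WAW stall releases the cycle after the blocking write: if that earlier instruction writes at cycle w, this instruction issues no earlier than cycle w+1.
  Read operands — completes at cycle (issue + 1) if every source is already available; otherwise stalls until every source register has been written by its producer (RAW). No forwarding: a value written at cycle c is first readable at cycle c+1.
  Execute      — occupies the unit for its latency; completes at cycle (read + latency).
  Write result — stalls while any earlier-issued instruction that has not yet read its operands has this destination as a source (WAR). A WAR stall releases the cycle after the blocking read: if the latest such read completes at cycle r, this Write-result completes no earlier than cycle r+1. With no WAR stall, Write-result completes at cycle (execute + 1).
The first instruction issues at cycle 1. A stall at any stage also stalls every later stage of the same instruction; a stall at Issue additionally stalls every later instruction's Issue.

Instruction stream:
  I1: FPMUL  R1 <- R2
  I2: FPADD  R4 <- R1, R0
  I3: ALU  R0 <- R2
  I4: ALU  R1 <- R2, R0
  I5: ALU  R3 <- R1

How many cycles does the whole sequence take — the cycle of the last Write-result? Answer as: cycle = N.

cycle = 18

I1 -> (1, 2, 7, 8)
I2 -> (2, 9, 12, 13)  // RAW R1: wait I1 write@8
I3 -> (3, 4, 5, 10)  // WAR R0: wait I2 read@9
I4 -> (11, 12, 13, 14)  // struct: ALU busy until I3 writes@10
I5 -> (15, 16, 17, 18)  // struct: ALU busy until I4 writes@14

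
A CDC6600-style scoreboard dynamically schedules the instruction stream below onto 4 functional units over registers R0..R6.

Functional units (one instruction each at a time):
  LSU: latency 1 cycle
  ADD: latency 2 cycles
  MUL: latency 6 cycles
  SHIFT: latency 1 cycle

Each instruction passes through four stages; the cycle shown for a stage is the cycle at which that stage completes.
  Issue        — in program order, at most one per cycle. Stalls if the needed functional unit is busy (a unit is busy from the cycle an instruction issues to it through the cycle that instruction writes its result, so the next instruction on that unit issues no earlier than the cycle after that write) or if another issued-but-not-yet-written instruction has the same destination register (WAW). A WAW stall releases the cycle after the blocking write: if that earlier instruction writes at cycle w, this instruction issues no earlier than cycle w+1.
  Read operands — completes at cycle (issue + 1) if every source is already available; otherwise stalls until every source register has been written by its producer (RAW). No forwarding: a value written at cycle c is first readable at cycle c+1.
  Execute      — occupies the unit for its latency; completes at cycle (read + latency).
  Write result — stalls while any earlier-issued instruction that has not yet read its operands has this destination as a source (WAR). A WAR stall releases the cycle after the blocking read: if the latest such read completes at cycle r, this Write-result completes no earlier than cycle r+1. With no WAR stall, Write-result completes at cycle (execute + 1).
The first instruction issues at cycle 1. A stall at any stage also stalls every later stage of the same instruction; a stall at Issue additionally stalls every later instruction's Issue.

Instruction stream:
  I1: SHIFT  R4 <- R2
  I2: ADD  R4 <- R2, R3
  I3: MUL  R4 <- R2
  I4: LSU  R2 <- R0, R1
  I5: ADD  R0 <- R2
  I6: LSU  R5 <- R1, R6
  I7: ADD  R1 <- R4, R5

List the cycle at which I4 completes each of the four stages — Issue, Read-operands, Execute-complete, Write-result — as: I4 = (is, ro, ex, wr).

t=1  issue I1 (SHIFT)
t=2  I1 read-ops
t=3  I1 finished on SHIFT
t=4  I1→R4
t=5  issue I2 (ADD)
t=6  I2 read-ops
t=8  I2 finished on ADD
t=9  I2→R4
t=10  issue I3 (MUL)
t=11  I3 read-ops; issue I4 (LSU)
t=12  I4 read-ops; issue I5 (ADD)
t=13  I4 finished on LSU
t=14  I4→R2
t=15  I5 read-ops; issue I6 (LSU)
t=16  I6 read-ops
t=17  I3 finished on MUL; I5 finished on ADD; I6 finished on LSU
t=18  I3→R4; I5→R0; I6→R5
t=19  issue I7 (ADD)
t=20  I7 read-ops
t=22  I7 finished on ADD
t=23  I7→R1

I4 = (11, 12, 13, 14)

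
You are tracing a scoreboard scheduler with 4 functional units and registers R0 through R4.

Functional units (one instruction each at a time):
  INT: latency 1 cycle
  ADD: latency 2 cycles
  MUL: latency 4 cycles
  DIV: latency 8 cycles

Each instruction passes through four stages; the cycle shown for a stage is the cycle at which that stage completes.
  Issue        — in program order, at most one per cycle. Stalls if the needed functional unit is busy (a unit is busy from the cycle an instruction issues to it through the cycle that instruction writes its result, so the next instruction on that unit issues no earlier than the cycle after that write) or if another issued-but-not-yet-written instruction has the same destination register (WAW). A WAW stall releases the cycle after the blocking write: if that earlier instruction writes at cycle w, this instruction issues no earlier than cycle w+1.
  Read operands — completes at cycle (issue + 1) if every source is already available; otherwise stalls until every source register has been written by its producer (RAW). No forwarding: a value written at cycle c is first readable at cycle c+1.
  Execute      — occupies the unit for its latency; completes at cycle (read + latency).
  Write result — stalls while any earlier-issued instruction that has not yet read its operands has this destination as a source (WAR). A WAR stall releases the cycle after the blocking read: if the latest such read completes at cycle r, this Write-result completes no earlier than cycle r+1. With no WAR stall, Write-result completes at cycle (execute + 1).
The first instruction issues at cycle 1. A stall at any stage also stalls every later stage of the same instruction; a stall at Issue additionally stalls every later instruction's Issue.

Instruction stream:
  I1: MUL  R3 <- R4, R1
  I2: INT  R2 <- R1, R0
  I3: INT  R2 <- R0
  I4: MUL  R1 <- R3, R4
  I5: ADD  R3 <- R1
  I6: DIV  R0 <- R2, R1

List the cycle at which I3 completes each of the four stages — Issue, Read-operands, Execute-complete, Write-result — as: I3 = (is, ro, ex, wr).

I1: IS=1 RO=2 EX=6 WR=7
I2: IS=2 RO=3 EX=4 WR=5
I3: IS=6 RO=7 EX=8 WR=9  [struct: INT busy until I2 writes@5]
I4: IS=8 RO=9 EX=13 WR=14  [struct: MUL busy until I1 writes@7]
I5: IS=9 RO=15 EX=17 WR=18  [RAW R1: wait I4 write@14]
I6: IS=10 RO=15 EX=23 WR=24  [RAW R1: wait I4 write@14]

I3 = (6, 7, 8, 9)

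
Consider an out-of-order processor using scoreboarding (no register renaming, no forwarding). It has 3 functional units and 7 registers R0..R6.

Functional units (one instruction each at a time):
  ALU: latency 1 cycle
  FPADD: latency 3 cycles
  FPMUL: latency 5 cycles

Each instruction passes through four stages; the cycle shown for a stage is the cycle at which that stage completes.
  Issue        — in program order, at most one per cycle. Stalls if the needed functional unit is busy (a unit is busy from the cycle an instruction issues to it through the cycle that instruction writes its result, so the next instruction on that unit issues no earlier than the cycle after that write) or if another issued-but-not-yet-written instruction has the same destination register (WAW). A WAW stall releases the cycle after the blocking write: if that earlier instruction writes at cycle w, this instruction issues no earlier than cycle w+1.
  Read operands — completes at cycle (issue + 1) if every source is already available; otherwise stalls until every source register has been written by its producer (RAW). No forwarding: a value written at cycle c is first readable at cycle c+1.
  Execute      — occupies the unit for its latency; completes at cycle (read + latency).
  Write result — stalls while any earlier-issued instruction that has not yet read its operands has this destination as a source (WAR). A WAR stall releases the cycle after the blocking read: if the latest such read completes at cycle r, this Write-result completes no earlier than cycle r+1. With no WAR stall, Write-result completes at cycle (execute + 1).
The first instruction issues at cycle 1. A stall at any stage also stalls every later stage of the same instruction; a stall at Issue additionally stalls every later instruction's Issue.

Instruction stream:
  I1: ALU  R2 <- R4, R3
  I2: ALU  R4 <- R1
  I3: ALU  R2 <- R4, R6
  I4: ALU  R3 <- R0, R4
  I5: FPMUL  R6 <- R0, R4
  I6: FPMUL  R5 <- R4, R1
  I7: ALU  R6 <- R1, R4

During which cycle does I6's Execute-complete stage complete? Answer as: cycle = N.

c1: I1 dispatched to ALU
c2: I1 operands ready
c3: I1 complete
c4: R2←I1
c5: I2 dispatched to ALU
c6: I2 operands ready
c7: I2 complete
c8: R4←I2
c9: I3 dispatched to ALU
c10: I3 operands ready
c11: I3 complete
c12: R2←I3
c13: I4 dispatched to ALU
c14: I4 operands ready; I5 dispatched to FPMUL
c15: I4 complete; I5 operands ready
c16: R3←I4
c20: I5 complete
c21: R6←I5
c22: I6 dispatched to FPMUL
c23: I6 operands ready; I7 dispatched to ALU
c24: I7 operands ready
c25: I7 complete
c26: R6←I7
c28: I6 complete
c29: R5←I6

cycle = 28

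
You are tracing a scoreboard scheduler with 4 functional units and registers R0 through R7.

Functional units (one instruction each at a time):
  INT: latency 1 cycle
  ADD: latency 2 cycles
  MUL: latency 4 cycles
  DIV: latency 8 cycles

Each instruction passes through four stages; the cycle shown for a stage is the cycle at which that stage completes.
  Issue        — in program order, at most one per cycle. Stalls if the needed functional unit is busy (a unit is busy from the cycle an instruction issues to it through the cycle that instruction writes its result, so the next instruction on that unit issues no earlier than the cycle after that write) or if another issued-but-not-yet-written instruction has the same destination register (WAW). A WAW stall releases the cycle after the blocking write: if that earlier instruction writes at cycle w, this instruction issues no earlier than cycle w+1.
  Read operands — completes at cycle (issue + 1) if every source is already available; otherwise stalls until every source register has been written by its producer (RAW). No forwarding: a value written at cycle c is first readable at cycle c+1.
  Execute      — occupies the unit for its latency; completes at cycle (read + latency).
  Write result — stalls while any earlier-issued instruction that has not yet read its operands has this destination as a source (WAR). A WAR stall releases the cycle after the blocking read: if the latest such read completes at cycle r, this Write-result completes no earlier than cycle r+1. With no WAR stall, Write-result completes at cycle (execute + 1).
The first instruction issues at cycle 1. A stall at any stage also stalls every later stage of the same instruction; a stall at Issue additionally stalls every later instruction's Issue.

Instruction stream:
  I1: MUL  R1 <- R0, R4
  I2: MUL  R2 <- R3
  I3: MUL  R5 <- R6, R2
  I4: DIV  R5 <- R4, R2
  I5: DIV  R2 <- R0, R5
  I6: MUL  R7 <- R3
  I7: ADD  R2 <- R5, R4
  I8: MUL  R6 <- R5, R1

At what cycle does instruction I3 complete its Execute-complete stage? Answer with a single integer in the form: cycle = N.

cycle 1: issue I1 (MUL)
cycle 2: I1 read-ops
cycle 6: I1 finished on MUL
cycle 7: I1→R1
cycle 8: issue I2 (MUL)
cycle 9: I2 read-ops
cycle 13: I2 finished on MUL
cycle 14: I2→R2
cycle 15: issue I3 (MUL)
cycle 16: I3 read-ops
cycle 20: I3 finished on MUL
cycle 21: I3→R5
cycle 22: issue I4 (DIV)
cycle 23: I4 read-ops
cycle 31: I4 finished on DIV
cycle 32: I4→R5
cycle 33: issue I5 (DIV)
cycle 34: I5 read-ops · issue I6 (MUL)
cycle 35: I6 read-ops
cycle 39: I6 finished on MUL
cycle 40: I6→R7
cycle 42: I5 finished on DIV
cycle 43: I5→R2
cycle 44: issue I7 (ADD)
cycle 45: I7 read-ops · issue I8 (MUL)
cycle 46: I8 read-ops
cycle 47: I7 finished on ADD
cycle 48: I7→R2
cycle 50: I8 finished on MUL
cycle 51: I8→R6

cycle = 20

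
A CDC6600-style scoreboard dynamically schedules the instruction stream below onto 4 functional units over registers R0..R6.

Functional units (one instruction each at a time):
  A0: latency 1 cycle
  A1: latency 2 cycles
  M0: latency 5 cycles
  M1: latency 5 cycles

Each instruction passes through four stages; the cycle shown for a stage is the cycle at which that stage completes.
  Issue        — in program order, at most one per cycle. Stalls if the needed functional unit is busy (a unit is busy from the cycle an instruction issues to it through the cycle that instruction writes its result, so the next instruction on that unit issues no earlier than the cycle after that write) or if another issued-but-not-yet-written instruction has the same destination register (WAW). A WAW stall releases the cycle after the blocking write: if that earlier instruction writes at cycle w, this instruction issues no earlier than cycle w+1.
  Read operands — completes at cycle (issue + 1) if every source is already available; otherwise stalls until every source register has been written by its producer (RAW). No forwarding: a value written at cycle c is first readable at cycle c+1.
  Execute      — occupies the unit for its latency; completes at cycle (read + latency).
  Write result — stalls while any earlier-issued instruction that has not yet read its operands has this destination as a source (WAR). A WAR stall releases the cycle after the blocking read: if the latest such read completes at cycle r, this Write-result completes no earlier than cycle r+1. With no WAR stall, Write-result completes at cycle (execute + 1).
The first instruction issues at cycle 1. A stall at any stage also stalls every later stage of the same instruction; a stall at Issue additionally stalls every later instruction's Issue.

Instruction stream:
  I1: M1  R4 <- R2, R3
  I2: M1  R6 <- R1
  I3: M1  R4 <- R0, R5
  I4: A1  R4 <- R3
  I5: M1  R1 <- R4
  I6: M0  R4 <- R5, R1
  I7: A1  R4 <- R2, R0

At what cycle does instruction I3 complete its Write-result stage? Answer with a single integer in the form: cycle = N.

cycle = 24

1) issue 1, read 2, done 7, write 8
2) issue 9, read 10, done 15, write 16  <struct: M1 busy until I1 writes@8>
3) issue 17, read 18, done 23, write 24  <struct: M1 busy until I2 writes@16>
4) issue 25, read 26, done 28, write 29  <WAW R4: wait I3 write@24>
5) issue 26, read 30, done 35, write 36  <RAW R4: wait I4 write@29>
6) issue 30, read 37, done 42, write 43  <WAW R4: wait I4 write@29 / RAW R1: wait I5 write@36>
7) issue 44, read 45, done 47, write 48  <WAW R4: wait I6 write@43>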